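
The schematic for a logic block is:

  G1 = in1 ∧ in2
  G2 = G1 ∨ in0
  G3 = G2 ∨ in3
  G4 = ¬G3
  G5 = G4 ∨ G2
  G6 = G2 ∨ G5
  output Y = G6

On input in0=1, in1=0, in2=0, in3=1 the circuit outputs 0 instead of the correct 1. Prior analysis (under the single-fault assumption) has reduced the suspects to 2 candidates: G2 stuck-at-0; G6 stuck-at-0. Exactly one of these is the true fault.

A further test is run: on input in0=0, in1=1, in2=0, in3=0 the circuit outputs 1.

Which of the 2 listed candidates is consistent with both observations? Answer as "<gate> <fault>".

Evaluate each candidate on input in0=0, in1=1, in2=0, in3=0:
  G2 stuck-at-0: G1=0, G2=0 [stuck-at-0], G3=0, G4=1, G5=1, G6=1 → 1 — matches
  G6 stuck-at-0: G1=0, G2=0, G3=0, G4=1, G5=1, G6=0 [stuck-at-0] → 0 — eliminated
Only G2 stuck-at-0 reproduces the observed 1.

G2 stuck-at-0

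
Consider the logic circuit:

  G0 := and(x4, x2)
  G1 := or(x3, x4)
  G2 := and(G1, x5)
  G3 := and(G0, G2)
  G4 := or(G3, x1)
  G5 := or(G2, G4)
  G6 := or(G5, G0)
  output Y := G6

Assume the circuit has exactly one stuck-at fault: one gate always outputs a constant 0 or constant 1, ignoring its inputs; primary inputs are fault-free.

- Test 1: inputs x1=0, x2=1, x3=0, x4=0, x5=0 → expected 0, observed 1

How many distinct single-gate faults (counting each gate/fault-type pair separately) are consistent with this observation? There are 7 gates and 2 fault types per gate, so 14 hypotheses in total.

6

Fault-free: G0=0, G1=0, G2=0, G3=0, G4=0, G5=0, G6=0 → 0. Observed 1.
  G0 stuck-at-0: output 0 ✗
  G0 stuck-at-1: output 1 ✓
  G1 stuck-at-0: output 0 ✗
  G1 stuck-at-1: output 0 ✗
  G2 stuck-at-0: output 0 ✗
  G2 stuck-at-1: output 1 ✓
  G3 stuck-at-0: output 0 ✗
  G3 stuck-at-1: output 1 ✓
  G4 stuck-at-0: output 0 ✗
  G4 stuck-at-1: output 1 ✓
  G5 stuck-at-0: output 0 ✗
  G5 stuck-at-1: output 1 ✓
  G6 stuck-at-0: output 0 ✗
  G6 stuck-at-1: output 1 ✓
Consistent faults: {G0 stuck-at-1, G2 stuck-at-1, G3 stuck-at-1, G4 stuck-at-1, G5 stuck-at-1, G6 stuck-at-1} — 6 in all.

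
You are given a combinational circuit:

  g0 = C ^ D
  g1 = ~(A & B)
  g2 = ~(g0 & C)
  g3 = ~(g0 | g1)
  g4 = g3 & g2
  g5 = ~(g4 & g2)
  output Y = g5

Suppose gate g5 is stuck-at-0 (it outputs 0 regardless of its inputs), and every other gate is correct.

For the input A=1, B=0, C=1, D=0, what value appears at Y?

Propagate with g5 forced: g0=1, g1=1, g2=0, g3=0, g4=0, g5=0 [stuck-at-0].
So Y = 0. (Without the fault it would be 1.)

0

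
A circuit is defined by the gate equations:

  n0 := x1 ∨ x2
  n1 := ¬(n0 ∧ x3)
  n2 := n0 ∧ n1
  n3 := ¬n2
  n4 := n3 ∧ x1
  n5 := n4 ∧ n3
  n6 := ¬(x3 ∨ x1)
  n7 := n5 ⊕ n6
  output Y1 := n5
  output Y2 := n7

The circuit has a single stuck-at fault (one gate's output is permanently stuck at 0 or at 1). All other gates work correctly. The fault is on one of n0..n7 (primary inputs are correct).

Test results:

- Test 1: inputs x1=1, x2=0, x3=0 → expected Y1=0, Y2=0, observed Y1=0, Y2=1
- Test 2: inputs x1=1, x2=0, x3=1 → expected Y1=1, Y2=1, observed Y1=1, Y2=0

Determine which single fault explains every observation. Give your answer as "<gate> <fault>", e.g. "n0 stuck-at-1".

n6 stuck-at-1

Fault-free values for test 1 (x1=1, x2=0, x3=0): n0=1, n1=1, n2=1, n3=0, n4=0, n5=0, n6=0, n7=0, giving Y1=0, Y2=0. Observed Y1=0, Y2=1.
Test 1: faults giving observed Y1=0, Y2=1 are {n6 stuck-at-1, n7 stuck-at-1}.
Test 2 (x1=1, x2=0, x3=1): fault-free n0=1, n1=0, n2=0, n3=1, n4=1, n5=1, n6=0, n7=1 → Y1=1, Y2=1; observed Y1=1, Y2=0. Eliminates n7 stuck-at-1.
Only n6 stuck-at-1 is consistent with every test.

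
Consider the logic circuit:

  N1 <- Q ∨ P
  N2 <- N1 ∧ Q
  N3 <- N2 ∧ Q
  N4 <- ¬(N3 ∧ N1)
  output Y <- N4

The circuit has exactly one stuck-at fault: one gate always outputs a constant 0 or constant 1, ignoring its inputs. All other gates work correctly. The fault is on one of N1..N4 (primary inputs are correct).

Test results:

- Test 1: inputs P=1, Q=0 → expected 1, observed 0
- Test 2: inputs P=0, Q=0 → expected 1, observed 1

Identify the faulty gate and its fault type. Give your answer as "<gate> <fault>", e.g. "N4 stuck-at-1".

Fault-free values for test 1 (P=1, Q=0): N1=1, N2=0, N3=0, N4=1, giving Y=1. Observed 0.
Test 1: faults giving observed 0 are {N3 stuck-at-1, N4 stuck-at-0}.
Test 2 (P=0, Q=0): fault-free N1=0, N2=0, N3=0, N4=1 → 1; observed 1. Eliminates N4 stuck-at-0.
Only N3 stuck-at-1 is consistent with every test.

N3 stuck-at-1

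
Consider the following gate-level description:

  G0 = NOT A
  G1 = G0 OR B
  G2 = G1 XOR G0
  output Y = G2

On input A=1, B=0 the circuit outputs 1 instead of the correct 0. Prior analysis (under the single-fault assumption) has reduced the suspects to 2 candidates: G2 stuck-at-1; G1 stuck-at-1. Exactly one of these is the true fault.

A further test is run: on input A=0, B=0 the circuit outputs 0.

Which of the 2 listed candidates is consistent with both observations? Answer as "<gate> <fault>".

Evaluate each candidate on input A=0, B=0:
  G2 stuck-at-1: G0=1, G1=1, G2=1 [stuck-at-1] → 1 — eliminated
  G1 stuck-at-1: G0=1, G1=1 [stuck-at-1], G2=0 → 0 — matches
Only G1 stuck-at-1 reproduces the observed 0.

G1 stuck-at-1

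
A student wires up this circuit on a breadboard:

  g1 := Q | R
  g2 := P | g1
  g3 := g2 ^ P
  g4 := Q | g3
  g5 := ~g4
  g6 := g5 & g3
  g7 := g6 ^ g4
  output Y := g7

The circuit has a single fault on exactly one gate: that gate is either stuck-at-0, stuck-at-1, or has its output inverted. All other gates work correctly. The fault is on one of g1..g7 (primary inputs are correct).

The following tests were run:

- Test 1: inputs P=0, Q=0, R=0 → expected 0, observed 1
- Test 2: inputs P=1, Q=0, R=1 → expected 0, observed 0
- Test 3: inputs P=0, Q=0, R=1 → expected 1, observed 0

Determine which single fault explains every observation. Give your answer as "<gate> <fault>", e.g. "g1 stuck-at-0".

Fault-free values for test 1 (P=0, Q=0, R=0): g1=0, g2=0, g3=0, g4=0, g5=1, g6=0, g7=0, giving Y=0. Observed 1.
Test 1: faults giving observed 1 are {g1 stuck-at-1, g1 inverted output, g2 stuck-at-1, g2 inverted output, g3 stuck-at-1, g3 inverted output, g4 stuck-at-1, g4 inverted output, g6 stuck-at-1, g6 inverted output, g7 stuck-at-1, g7 inverted output}.
Test 2 (P=1, Q=0, R=1): fault-free g1=1, g2=1, g3=0, g4=0, g5=1, g6=0, g7=0 → 0; observed 0. Eliminates g2 inverted output, g3 stuck-at-1, g3 inverted output, g4 stuck-at-1, g4 inverted output, g6 stuck-at-1, g6 inverted output, g7 stuck-at-1, g7 inverted output.
Test 3 (P=0, Q=0, R=1): fault-free g1=1, g2=1, g3=1, g4=1, g5=0, g6=0, g7=1 → 1; observed 0. Eliminates g1 stuck-at-1, g2 stuck-at-1.
Only g1 inverted output is consistent with every test.

g1 inverted output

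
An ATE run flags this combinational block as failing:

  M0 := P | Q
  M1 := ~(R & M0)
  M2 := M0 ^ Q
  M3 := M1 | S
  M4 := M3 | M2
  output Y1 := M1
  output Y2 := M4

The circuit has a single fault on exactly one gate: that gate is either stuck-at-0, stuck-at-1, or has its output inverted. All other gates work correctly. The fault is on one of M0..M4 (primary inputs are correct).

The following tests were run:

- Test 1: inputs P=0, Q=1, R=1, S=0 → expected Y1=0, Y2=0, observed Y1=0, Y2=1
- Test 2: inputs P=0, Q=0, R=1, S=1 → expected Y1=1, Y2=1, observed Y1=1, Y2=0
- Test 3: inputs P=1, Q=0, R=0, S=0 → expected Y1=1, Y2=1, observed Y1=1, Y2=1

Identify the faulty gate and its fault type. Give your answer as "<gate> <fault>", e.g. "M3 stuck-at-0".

Fault-free values for test 1 (P=0, Q=1, R=1, S=0): M0=1, M1=0, M2=0, M3=0, M4=0, giving Y1=0, Y2=0. Observed Y1=0, Y2=1.
Test 1: faults giving observed Y1=0, Y2=1 are {M2 stuck-at-1, M2 inverted output, M3 stuck-at-1, M3 inverted output, M4 stuck-at-1, M4 inverted output}.
Test 2 (P=0, Q=0, R=1, S=1): fault-free M0=0, M1=1, M2=0, M3=1, M4=1 → Y1=1, Y2=1; observed Y1=1, Y2=0. Eliminates M2 stuck-at-1, M2 inverted output, M3 stuck-at-1, M4 stuck-at-1.
Test 3 (P=1, Q=0, R=0, S=0): fault-free M0=1, M1=1, M2=1, M3=1, M4=1 → Y1=1, Y2=1; observed Y1=1, Y2=1. Eliminates M4 inverted output.
Only M3 inverted output is consistent with every test.

M3 inverted output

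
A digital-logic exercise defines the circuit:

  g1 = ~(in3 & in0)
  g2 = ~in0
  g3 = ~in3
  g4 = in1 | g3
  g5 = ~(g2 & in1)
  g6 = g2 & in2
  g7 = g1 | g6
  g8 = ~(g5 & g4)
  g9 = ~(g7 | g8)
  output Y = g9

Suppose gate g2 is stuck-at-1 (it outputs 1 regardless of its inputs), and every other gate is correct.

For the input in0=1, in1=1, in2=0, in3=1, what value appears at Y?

0

Propagate with g2 forced: g1=0, g2=1 [stuck-at-1], g3=0, g4=1, g5=0, g6=0, g7=0, g8=1, g9=0.
So Y = 0. (Without the fault it would be 1.)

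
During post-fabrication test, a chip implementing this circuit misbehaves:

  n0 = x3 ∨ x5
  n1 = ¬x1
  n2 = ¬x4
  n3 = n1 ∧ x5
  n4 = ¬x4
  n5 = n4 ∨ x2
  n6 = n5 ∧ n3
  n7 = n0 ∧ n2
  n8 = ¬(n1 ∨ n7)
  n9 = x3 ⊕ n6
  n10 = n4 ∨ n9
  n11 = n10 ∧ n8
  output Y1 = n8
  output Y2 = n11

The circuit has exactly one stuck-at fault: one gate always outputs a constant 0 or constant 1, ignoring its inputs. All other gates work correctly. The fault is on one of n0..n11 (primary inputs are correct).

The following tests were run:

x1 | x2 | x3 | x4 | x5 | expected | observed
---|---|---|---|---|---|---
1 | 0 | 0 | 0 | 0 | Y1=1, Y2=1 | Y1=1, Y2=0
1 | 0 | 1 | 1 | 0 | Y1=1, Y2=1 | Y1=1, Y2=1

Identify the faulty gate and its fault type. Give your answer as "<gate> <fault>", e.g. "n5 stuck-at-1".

n4 stuck-at-0

Fault-free values for test 1 (x1=1, x2=0, x3=0, x4=0, x5=0): n0=0, n1=0, n2=1, n3=0, n4=1, n5=1, n6=0, n7=0, n8=1, n9=0, n10=1, n11=1, giving Y1=1, Y2=1. Observed Y1=1, Y2=0.
Test 1: faults giving observed Y1=1, Y2=0 are {n4 stuck-at-0, n10 stuck-at-0, n11 stuck-at-0}.
Test 2 (x1=1, x2=0, x3=1, x4=1, x5=0): fault-free n0=1, n1=0, n2=0, n3=0, n4=0, n5=0, n6=0, n7=0, n8=1, n9=1, n10=1, n11=1 → Y1=1, Y2=1; observed Y1=1, Y2=1. Eliminates n10 stuck-at-0, n11 stuck-at-0.
Only n4 stuck-at-0 is consistent with every test.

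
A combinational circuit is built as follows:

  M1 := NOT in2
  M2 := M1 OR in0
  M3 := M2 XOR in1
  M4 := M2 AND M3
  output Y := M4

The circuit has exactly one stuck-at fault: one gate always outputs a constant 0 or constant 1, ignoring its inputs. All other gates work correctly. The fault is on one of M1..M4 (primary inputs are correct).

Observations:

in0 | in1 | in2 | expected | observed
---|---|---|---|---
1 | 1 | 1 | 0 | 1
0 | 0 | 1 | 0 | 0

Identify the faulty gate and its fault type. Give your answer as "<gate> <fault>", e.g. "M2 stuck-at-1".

Fault-free values for test 1 (in0=1, in1=1, in2=1): M1=0, M2=1, M3=0, M4=0, giving Y=0. Observed 1.
Test 1: faults giving observed 1 are {M3 stuck-at-1, M4 stuck-at-1}.
Test 2 (in0=0, in1=0, in2=1): fault-free M1=0, M2=0, M3=0, M4=0 → 0; observed 0. Eliminates M4 stuck-at-1.
Only M3 stuck-at-1 is consistent with every test.

M3 stuck-at-1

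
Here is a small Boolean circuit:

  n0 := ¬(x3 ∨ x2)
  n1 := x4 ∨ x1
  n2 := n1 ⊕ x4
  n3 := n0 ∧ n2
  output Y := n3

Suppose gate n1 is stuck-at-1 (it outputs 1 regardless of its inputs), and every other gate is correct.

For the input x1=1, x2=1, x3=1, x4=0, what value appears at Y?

Propagate with n1 forced: n0=0, n1=1 [stuck-at-1], n2=1, n3=0.
So Y = 0. (Same as the fault-free value — the fault is masked on this input.)

0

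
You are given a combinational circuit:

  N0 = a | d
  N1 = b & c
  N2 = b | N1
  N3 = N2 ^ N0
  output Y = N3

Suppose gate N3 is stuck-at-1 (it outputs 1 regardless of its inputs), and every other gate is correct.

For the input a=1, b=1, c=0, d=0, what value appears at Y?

1

Propagate with N3 forced: N0=1, N1=0, N2=1, N3=1 [stuck-at-1].
So Y = 1. (Without the fault it would be 0.)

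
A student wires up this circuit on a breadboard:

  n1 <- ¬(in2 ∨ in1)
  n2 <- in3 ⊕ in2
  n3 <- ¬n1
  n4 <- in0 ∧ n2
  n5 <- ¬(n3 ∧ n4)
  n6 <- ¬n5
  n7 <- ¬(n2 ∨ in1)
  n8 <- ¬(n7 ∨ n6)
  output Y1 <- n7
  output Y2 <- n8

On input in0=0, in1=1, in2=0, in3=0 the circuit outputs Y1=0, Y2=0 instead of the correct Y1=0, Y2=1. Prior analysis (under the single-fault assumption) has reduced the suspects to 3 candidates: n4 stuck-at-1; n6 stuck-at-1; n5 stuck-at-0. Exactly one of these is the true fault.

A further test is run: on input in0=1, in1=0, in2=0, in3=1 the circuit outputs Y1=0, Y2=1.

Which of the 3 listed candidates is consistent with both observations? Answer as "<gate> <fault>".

n4 stuck-at-1

Evaluate each candidate on input in0=1, in1=0, in2=0, in3=1:
  n4 stuck-at-1: n1=1, n2=1, n3=0, n4=1 [stuck-at-1], n5=1, n6=0, n7=0, n8=1 → Y1=0, Y2=1 — matches
  n6 stuck-at-1: n1=1, n2=1, n3=0, n4=1, n5=1, n6=1 [stuck-at-1], n7=0, n8=0 → Y1=0, Y2=0 — eliminated
  n5 stuck-at-0: n1=1, n2=1, n3=0, n4=1, n5=0 [stuck-at-0], n6=1, n7=0, n8=0 → Y1=0, Y2=0 — eliminated
Only n4 stuck-at-1 reproduces the observed Y1=0, Y2=1.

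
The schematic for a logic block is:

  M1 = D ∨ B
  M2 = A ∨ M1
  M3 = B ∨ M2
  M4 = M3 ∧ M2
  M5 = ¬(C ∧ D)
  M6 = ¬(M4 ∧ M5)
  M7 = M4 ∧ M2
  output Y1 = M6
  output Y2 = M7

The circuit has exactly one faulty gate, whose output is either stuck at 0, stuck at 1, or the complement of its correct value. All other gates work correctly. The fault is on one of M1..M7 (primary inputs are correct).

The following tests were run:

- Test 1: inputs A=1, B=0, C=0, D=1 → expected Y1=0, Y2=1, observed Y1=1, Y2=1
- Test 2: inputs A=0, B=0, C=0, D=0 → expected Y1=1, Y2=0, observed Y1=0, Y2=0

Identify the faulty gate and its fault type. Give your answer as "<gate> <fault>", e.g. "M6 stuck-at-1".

Fault-free values for test 1 (A=1, B=0, C=0, D=1): M1=1, M2=1, M3=1, M4=1, M5=1, M6=0, M7=1, giving Y1=0, Y2=1. Observed Y1=1, Y2=1.
Test 1: faults giving observed Y1=1, Y2=1 are {M5 stuck-at-0, M5 inverted output, M6 stuck-at-1, M6 inverted output}.
Test 2 (A=0, B=0, C=0, D=0): fault-free M1=0, M2=0, M3=0, M4=0, M5=1, M6=1, M7=0 → Y1=1, Y2=0; observed Y1=0, Y2=0. Eliminates M5 stuck-at-0, M5 inverted output, M6 stuck-at-1.
Only M6 inverted output is consistent with every test.

M6 inverted output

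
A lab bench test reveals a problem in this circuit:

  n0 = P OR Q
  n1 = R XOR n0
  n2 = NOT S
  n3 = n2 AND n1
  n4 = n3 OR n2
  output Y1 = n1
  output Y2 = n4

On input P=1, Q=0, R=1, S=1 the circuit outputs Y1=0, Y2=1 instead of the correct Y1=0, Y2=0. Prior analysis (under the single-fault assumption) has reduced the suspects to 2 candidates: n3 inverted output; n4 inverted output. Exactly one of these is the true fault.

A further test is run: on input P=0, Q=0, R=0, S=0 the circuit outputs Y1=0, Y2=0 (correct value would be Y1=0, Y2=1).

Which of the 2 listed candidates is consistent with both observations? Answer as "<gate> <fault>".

Evaluate each candidate on input P=0, Q=0, R=0, S=0:
  n3 inverted output: n0=0, n1=0, n2=1, n3=1 [inverted output], n4=1 → Y1=0, Y2=1 — eliminated
  n4 inverted output: n0=0, n1=0, n2=1, n3=0, n4=0 [inverted output] → Y1=0, Y2=0 — matches
Only n4 inverted output reproduces the observed Y1=0, Y2=0.

n4 inverted output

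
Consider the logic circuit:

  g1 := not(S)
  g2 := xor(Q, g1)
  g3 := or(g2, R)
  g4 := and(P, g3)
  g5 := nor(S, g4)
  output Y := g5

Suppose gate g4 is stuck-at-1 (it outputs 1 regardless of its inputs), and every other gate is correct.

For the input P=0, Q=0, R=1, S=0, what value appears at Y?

Propagate with g4 forced: g1=1, g2=1, g3=1, g4=1 [stuck-at-1], g5=0.
So Y = 0. (Without the fault it would be 1.)

0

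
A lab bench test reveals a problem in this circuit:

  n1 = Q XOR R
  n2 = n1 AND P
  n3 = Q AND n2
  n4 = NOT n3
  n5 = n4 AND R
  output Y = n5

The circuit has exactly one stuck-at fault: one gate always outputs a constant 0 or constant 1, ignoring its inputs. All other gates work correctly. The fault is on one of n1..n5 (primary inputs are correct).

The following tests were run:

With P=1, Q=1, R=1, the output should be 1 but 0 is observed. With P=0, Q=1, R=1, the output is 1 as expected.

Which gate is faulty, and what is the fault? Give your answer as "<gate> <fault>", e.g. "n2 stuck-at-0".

Fault-free values for test 1 (P=1, Q=1, R=1): n1=0, n2=0, n3=0, n4=1, n5=1, giving Y=1. Observed 0.
Test 1: faults giving observed 0 are {n1 stuck-at-1, n2 stuck-at-1, n3 stuck-at-1, n4 stuck-at-0, n5 stuck-at-0}.
Test 2 (P=0, Q=1, R=1): fault-free n1=0, n2=0, n3=0, n4=1, n5=1 → 1; observed 1. Eliminates n2 stuck-at-1, n3 stuck-at-1, n4 stuck-at-0, n5 stuck-at-0.
Only n1 stuck-at-1 is consistent with every test.

n1 stuck-at-1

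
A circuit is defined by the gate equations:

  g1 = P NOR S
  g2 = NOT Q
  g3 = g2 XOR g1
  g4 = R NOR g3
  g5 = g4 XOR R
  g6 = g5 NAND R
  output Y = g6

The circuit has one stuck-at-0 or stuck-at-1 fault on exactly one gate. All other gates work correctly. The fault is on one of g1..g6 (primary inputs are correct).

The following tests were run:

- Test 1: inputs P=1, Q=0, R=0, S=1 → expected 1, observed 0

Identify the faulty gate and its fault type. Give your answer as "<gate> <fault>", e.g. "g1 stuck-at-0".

g6 stuck-at-0

Fault-free values for test 1 (P=1, Q=0, R=0, S=1): g1=0, g2=1, g3=1, g4=0, g5=0, g6=1, giving Y=1. Observed 0.
Test 1: faults giving observed 0 are {g6 stuck-at-0}.
Only g6 stuck-at-0 is consistent with every test.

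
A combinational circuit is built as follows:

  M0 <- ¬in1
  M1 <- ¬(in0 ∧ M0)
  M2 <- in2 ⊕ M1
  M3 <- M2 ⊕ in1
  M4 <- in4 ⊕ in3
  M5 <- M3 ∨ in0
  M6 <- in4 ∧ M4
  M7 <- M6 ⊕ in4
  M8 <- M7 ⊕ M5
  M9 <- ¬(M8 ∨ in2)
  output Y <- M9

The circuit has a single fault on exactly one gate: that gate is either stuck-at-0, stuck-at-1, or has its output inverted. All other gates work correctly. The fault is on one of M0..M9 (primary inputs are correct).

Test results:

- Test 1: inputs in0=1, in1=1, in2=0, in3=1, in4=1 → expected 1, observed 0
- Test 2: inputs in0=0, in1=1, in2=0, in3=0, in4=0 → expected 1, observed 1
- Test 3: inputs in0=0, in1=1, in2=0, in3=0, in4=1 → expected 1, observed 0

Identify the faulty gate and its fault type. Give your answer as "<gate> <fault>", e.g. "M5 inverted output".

M4 inverted output

Fault-free values for test 1 (in0=1, in1=1, in2=0, in3=1, in4=1): M0=0, M1=1, M2=1, M3=0, M4=0, M5=1, M6=0, M7=1, M8=0, M9=1, giving Y=1. Observed 0.
Test 1: faults giving observed 0 are {M4 stuck-at-1, M4 inverted output, M5 stuck-at-0, M5 inverted output, M6 stuck-at-1, M6 inverted output, M7 stuck-at-0, M7 inverted output, M8 stuck-at-1, M8 inverted output, M9 stuck-at-0, M9 inverted output}.
Test 2 (in0=0, in1=1, in2=0, in3=0, in4=0): fault-free M0=0, M1=1, M2=1, M3=0, M4=0, M5=0, M6=0, M7=0, M8=0, M9=1 → 1; observed 1. Eliminates M5 inverted output, M6 stuck-at-1, M6 inverted output, M7 inverted output, M8 stuck-at-1, M8 inverted output, M9 stuck-at-0, M9 inverted output.
Test 3 (in0=0, in1=1, in2=0, in3=0, in4=1): fault-free M0=0, M1=1, M2=1, M3=0, M4=1, M5=0, M6=1, M7=0, M8=0, M9=1 → 1; observed 0. Eliminates M4 stuck-at-1, M5 stuck-at-0, M7 stuck-at-0.
Only M4 inverted output is consistent with every test.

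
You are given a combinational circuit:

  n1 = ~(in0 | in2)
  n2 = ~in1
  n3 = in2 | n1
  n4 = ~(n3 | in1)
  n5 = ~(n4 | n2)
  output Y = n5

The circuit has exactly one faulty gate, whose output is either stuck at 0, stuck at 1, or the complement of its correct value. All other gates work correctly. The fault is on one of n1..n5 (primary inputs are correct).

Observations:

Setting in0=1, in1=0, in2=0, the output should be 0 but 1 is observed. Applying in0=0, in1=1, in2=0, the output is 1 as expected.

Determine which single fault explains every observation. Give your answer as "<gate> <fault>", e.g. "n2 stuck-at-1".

n5 stuck-at-1

Fault-free values for test 1 (in0=1, in1=0, in2=0): n1=0, n2=1, n3=0, n4=1, n5=0, giving Y=0. Observed 1.
Test 1: faults giving observed 1 are {n5 stuck-at-1, n5 inverted output}.
Test 2 (in0=0, in1=1, in2=0): fault-free n1=1, n2=0, n3=1, n4=0, n5=1 → 1; observed 1. Eliminates n5 inverted output.
Only n5 stuck-at-1 is consistent with every test.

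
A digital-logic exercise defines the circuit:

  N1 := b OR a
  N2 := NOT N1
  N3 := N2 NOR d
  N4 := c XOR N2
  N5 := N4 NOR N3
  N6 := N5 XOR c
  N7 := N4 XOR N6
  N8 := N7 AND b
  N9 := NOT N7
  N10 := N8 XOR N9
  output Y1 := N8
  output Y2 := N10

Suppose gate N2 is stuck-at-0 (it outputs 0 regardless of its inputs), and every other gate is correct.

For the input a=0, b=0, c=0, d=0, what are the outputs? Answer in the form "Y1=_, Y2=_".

Y1=0, Y2=1

Propagate with N2 forced: N1=0, N2=0 [stuck-at-0], N3=1, N4=0, N5=0, N6=0, N7=0, N8=0, N9=1, N10=1.
So the outputs are Y1=0, Y2=1. (Without the fault they would be Y1=0, Y2=0.)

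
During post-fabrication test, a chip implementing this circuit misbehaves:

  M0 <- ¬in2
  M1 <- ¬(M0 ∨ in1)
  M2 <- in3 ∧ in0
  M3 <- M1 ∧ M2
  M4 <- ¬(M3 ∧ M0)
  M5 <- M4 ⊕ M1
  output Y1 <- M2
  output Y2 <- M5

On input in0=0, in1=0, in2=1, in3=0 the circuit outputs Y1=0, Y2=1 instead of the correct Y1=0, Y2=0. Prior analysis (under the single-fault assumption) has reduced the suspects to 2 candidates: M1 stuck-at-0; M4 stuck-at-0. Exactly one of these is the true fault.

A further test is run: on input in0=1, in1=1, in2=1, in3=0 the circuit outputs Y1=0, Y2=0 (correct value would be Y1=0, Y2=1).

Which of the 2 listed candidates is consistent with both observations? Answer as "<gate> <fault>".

M4 stuck-at-0

Evaluate each candidate on input in0=1, in1=1, in2=1, in3=0:
  M1 stuck-at-0: M0=0, M1=0 [stuck-at-0], M2=0, M3=0, M4=1, M5=1 → Y1=0, Y2=1 — eliminated
  M4 stuck-at-0: M0=0, M1=0, M2=0, M3=0, M4=0 [stuck-at-0], M5=0 → Y1=0, Y2=0 — matches
Only M4 stuck-at-0 reproduces the observed Y1=0, Y2=0.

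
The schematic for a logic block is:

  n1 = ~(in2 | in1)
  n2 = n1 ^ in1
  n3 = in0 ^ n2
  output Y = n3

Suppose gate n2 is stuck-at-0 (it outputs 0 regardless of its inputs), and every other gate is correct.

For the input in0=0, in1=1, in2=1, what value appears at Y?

0

Propagate with n2 forced: n1=0, n2=0 [stuck-at-0], n3=0.
So Y = 0. (Without the fault it would be 1.)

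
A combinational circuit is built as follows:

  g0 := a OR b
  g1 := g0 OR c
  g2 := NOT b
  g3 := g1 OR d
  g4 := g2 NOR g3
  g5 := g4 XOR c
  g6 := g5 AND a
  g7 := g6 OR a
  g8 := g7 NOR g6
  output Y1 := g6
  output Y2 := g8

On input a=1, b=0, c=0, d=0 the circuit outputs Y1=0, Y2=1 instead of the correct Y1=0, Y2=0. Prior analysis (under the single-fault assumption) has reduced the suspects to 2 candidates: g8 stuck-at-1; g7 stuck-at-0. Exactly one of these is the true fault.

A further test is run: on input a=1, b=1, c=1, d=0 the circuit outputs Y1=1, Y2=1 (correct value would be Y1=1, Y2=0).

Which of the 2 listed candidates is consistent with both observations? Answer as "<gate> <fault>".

g8 stuck-at-1

Evaluate each candidate on input a=1, b=1, c=1, d=0:
  g8 stuck-at-1: g0=1, g1=1, g2=0, g3=1, g4=0, g5=1, g6=1, g7=1, g8=1 [stuck-at-1] → Y1=1, Y2=1 — matches
  g7 stuck-at-0: g0=1, g1=1, g2=0, g3=1, g4=0, g5=1, g6=1, g7=0 [stuck-at-0], g8=0 → Y1=1, Y2=0 — eliminated
Only g8 stuck-at-1 reproduces the observed Y1=1, Y2=1.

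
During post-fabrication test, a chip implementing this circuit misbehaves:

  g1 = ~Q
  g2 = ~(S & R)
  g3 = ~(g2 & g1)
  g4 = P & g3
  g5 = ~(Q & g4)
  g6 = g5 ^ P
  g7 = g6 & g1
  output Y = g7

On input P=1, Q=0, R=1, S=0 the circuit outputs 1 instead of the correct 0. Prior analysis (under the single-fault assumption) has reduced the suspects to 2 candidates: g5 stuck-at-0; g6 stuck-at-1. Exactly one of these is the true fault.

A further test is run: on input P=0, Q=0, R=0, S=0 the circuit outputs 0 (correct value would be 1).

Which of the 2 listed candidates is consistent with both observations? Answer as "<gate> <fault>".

Evaluate each candidate on input P=0, Q=0, R=0, S=0:
  g5 stuck-at-0: g1=1, g2=1, g3=0, g4=0, g5=0 [stuck-at-0], g6=0, g7=0 → 0 — matches
  g6 stuck-at-1: g1=1, g2=1, g3=0, g4=0, g5=1, g6=1 [stuck-at-1], g7=1 → 1 — eliminated
Only g5 stuck-at-0 reproduces the observed 0.

g5 stuck-at-0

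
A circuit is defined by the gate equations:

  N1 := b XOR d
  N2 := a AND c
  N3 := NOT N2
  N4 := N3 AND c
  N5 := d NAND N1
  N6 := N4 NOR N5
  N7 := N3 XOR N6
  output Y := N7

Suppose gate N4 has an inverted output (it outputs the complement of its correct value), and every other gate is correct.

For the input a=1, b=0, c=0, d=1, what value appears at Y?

1

Propagate with N4 forced: N1=1, N2=0, N3=1, N4=1 [inverted output], N5=0, N6=0, N7=1.
So Y = 1. (Without the fault it would be 0.)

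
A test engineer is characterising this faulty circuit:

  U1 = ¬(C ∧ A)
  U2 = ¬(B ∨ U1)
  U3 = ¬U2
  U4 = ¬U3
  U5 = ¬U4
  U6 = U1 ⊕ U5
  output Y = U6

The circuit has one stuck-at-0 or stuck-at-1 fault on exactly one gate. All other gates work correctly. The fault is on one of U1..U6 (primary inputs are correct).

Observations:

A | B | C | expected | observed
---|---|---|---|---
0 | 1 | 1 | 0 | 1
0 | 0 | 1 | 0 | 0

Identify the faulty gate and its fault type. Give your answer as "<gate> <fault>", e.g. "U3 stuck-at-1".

U1 stuck-at-0

Fault-free values for test 1 (A=0, B=1, C=1): U1=1, U2=0, U3=1, U4=0, U5=1, U6=0, giving Y=0. Observed 1.
Test 1: faults giving observed 1 are {U1 stuck-at-0, U2 stuck-at-1, U3 stuck-at-0, U4 stuck-at-1, U5 stuck-at-0, U6 stuck-at-1}.
Test 2 (A=0, B=0, C=1): fault-free U1=1, U2=0, U3=1, U4=0, U5=1, U6=0 → 0; observed 0. Eliminates U2 stuck-at-1, U3 stuck-at-0, U4 stuck-at-1, U5 stuck-at-0, U6 stuck-at-1.
Only U1 stuck-at-0 is consistent with every test.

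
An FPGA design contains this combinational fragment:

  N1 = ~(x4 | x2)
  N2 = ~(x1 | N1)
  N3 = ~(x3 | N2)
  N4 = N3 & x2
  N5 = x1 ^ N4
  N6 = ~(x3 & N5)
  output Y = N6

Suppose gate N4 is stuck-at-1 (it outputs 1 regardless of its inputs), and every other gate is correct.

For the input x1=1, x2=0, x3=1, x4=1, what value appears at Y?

Propagate with N4 forced: N1=0, N2=0, N3=0, N4=1 [stuck-at-1], N5=0, N6=1.
So Y = 1. (Without the fault it would be 0.)

1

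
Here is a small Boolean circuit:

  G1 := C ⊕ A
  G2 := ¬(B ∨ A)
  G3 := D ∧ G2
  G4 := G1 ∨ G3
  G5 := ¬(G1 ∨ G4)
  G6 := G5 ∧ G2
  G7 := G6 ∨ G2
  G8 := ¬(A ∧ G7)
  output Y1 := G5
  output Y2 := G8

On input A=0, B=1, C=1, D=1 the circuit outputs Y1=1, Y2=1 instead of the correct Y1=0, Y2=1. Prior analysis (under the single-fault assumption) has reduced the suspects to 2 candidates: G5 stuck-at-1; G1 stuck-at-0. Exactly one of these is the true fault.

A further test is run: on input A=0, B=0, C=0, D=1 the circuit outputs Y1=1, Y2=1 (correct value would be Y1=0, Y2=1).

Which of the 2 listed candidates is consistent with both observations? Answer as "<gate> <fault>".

G5 stuck-at-1

Evaluate each candidate on input A=0, B=0, C=0, D=1:
  G5 stuck-at-1: G1=0, G2=1, G3=1, G4=1, G5=1 [stuck-at-1], G6=1, G7=1, G8=1 → Y1=1, Y2=1 — matches
  G1 stuck-at-0: G1=0 [stuck-at-0], G2=1, G3=1, G4=1, G5=0, G6=0, G7=1, G8=1 → Y1=0, Y2=1 — eliminated
Only G5 stuck-at-1 reproduces the observed Y1=1, Y2=1.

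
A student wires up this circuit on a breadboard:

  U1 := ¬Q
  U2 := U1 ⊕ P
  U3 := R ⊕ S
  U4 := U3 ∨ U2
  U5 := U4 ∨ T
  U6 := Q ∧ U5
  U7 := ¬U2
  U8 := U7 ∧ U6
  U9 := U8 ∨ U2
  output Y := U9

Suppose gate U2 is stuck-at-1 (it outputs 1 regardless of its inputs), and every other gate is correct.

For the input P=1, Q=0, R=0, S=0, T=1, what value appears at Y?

Propagate with U2 forced: U1=1, U2=1 [stuck-at-1], U3=0, U4=1, U5=1, U6=0, U7=0, U8=0, U9=1.
So Y = 1. (Without the fault it would be 0.)

1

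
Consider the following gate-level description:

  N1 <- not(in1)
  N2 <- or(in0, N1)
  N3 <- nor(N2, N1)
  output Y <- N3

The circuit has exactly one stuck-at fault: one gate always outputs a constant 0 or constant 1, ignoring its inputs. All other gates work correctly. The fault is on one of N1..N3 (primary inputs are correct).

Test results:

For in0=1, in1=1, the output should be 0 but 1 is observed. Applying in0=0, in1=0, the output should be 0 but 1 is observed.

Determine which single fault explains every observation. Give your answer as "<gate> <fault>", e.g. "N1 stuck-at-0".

N3 stuck-at-1

Fault-free values for test 1 (in0=1, in1=1): N1=0, N2=1, N3=0, giving Y=0. Observed 1.
Test 1: faults giving observed 1 are {N2 stuck-at-0, N3 stuck-at-1}.
Test 2 (in0=0, in1=0): fault-free N1=1, N2=1, N3=0 → 0; observed 1. Eliminates N2 stuck-at-0.
Only N3 stuck-at-1 is consistent with every test.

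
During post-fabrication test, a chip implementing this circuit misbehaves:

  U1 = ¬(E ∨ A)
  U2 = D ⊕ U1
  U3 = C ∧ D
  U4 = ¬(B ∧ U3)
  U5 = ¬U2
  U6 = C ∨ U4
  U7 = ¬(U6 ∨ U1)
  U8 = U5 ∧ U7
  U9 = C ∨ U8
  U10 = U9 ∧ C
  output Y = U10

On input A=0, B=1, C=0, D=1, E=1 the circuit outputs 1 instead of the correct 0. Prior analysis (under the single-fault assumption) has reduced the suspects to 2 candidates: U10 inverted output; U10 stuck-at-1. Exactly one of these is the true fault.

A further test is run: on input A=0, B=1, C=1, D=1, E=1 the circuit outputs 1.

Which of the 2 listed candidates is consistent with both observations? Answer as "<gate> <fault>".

U10 stuck-at-1

Evaluate each candidate on input A=0, B=1, C=1, D=1, E=1:
  U10 inverted output: U1=0, U2=1, U3=1, U4=0, U5=0, U6=1, U7=0, U8=0, U9=1, U10=0 [inverted output] → 0 — eliminated
  U10 stuck-at-1: U1=0, U2=1, U3=1, U4=0, U5=0, U6=1, U7=0, U8=0, U9=1, U10=1 [stuck-at-1] → 1 — matches
Only U10 stuck-at-1 reproduces the observed 1.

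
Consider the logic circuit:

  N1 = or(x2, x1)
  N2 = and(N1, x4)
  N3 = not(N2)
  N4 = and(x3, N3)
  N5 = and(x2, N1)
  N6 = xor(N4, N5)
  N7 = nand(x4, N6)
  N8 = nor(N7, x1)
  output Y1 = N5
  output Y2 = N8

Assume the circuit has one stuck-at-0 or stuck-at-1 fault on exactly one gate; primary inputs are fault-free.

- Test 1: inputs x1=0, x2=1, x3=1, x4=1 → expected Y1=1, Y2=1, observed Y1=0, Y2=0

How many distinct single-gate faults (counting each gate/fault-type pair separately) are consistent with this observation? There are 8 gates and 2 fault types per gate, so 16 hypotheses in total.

Fault-free: N1=1, N2=1, N3=0, N4=0, N5=1, N6=1, N7=0, N8=1 → Y1=1, Y2=1. Observed Y1=0, Y2=0.
  N1: none of the 2 fault types match ✗
  N2: none of the 2 fault types match ✗
  N3: none of the 2 fault types match ✗
  N4: none of the 2 fault types match ✗
  N5: stuck-at-0 ✓; others ✗
  N6: none of the 2 fault types match ✗
  N7: none of the 2 fault types match ✗
  N8: none of the 2 fault types match ✗
Consistent faults: {N5 stuck-at-0} — 1 in all.

1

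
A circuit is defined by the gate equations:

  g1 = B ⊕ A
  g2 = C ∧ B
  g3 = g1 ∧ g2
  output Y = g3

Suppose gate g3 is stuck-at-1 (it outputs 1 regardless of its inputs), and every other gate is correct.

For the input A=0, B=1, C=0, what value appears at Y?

Propagate with g3 forced: g1=1, g2=0, g3=1 [stuck-at-1].
So Y = 1. (Without the fault it would be 0.)

1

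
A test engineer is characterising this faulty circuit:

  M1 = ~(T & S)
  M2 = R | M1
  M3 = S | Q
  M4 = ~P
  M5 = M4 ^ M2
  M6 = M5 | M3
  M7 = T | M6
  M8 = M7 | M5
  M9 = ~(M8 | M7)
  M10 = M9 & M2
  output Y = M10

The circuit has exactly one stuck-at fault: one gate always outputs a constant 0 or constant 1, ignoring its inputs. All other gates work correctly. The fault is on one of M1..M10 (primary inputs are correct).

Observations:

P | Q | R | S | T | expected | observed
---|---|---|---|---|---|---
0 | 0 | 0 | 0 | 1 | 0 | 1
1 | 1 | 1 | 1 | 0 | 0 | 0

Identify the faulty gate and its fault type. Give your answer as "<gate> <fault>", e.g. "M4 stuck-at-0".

M7 stuck-at-0

Fault-free values for test 1 (P=0, Q=0, R=0, S=0, T=1): M1=1, M2=1, M3=0, M4=1, M5=0, M6=0, M7=1, M8=1, M9=0, M10=0, giving Y=0. Observed 1.
Test 1: faults giving observed 1 are {M7 stuck-at-0, M9 stuck-at-1, M10 stuck-at-1}.
Test 2 (P=1, Q=1, R=1, S=1, T=0): fault-free M1=1, M2=1, M3=1, M4=0, M5=1, M6=1, M7=1, M8=1, M9=0, M10=0 → 0; observed 0. Eliminates M9 stuck-at-1, M10 stuck-at-1.
Only M7 stuck-at-0 is consistent with every test.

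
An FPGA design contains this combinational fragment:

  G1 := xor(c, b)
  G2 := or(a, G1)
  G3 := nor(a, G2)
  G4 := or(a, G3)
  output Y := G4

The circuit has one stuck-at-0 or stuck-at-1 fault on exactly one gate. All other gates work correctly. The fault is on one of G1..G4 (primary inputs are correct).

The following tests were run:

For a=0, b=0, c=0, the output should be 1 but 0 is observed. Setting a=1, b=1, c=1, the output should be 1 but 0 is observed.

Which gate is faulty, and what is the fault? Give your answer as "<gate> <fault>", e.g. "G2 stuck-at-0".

G4 stuck-at-0

Fault-free values for test 1 (a=0, b=0, c=0): G1=0, G2=0, G3=1, G4=1, giving Y=1. Observed 0.
Test 1: faults giving observed 0 are {G1 stuck-at-1, G2 stuck-at-1, G3 stuck-at-0, G4 stuck-at-0}.
Test 2 (a=1, b=1, c=1): fault-free G1=0, G2=1, G3=0, G4=1 → 1; observed 0. Eliminates G1 stuck-at-1, G2 stuck-at-1, G3 stuck-at-0.
Only G4 stuck-at-0 is consistent with every test.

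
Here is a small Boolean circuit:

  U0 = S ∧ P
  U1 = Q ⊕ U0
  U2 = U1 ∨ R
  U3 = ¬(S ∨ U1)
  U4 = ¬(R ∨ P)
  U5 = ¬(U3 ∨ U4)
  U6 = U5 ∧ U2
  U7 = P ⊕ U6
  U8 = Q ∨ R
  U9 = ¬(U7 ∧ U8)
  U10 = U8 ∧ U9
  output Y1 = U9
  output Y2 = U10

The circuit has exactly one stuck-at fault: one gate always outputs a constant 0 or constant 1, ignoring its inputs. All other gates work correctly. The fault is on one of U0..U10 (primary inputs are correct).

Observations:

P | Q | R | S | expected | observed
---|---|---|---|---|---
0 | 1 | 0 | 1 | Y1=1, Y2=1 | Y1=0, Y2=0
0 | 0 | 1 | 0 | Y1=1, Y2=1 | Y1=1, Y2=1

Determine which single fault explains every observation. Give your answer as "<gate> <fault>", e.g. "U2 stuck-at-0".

U4 stuck-at-0

Fault-free values for test 1 (P=0, Q=1, R=0, S=1): U0=0, U1=1, U2=1, U3=0, U4=1, U5=0, U6=0, U7=0, U8=1, U9=1, U10=1, giving Y1=1, Y2=1. Observed Y1=0, Y2=0.
Test 1: faults giving observed Y1=0, Y2=0 are {U4 stuck-at-0, U5 stuck-at-1, U6 stuck-at-1, U7 stuck-at-1, U9 stuck-at-0}.
Test 2 (P=0, Q=0, R=1, S=0): fault-free U0=0, U1=0, U2=1, U3=1, U4=0, U5=0, U6=0, U7=0, U8=1, U9=1, U10=1 → Y1=1, Y2=1; observed Y1=1, Y2=1. Eliminates U5 stuck-at-1, U6 stuck-at-1, U7 stuck-at-1, U9 stuck-at-0.
Only U4 stuck-at-0 is consistent with every test.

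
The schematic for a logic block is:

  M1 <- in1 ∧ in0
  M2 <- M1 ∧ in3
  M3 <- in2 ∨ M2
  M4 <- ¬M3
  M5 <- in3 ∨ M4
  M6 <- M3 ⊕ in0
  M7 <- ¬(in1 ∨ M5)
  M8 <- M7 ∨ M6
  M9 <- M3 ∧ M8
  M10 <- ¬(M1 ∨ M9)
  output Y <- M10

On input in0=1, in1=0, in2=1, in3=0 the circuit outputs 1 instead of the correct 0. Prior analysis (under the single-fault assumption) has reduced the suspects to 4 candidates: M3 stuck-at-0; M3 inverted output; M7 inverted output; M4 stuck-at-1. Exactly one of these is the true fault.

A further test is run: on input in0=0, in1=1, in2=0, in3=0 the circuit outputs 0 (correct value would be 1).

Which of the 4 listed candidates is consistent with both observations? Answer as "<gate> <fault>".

M3 inverted output

Evaluate each candidate on input in0=0, in1=1, in2=0, in3=0:
  M3 stuck-at-0: M1=0, M2=0, M3=0 [stuck-at-0], M4=1, M5=1, M6=0, M7=0, M8=0, M9=0, M10=1 → 1 — eliminated
  M3 inverted output: M1=0, M2=0, M3=1 [inverted output], M4=0, M5=0, M6=1, M7=0, M8=1, M9=1, M10=0 → 0 — matches
  M7 inverted output: M1=0, M2=0, M3=0, M4=1, M5=1, M6=0, M7=1 [inverted output], M8=1, M9=0, M10=1 → 1 — eliminated
  M4 stuck-at-1: M1=0, M2=0, M3=0, M4=1 [stuck-at-1], M5=1, M6=0, M7=0, M8=0, M9=0, M10=1 → 1 — eliminated
Only M3 inverted output reproduces the observed 0.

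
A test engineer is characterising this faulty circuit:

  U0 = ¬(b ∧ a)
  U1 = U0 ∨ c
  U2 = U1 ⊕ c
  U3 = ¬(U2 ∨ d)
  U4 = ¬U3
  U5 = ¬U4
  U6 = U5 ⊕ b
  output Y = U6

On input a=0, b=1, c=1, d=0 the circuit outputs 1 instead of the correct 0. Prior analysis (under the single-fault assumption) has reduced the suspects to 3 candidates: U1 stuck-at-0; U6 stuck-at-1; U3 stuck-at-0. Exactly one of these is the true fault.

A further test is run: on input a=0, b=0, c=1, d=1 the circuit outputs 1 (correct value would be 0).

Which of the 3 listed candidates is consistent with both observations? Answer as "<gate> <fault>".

U6 stuck-at-1

Evaluate each candidate on input a=0, b=0, c=1, d=1:
  U1 stuck-at-0: U0=1, U1=0 [stuck-at-0], U2=1, U3=0, U4=1, U5=0, U6=0 → 0 — eliminated
  U6 stuck-at-1: U0=1, U1=1, U2=0, U3=0, U4=1, U5=0, U6=1 [stuck-at-1] → 1 — matches
  U3 stuck-at-0: U0=1, U1=1, U2=0, U3=0 [stuck-at-0], U4=1, U5=0, U6=0 → 0 — eliminated
Only U6 stuck-at-1 reproduces the observed 1.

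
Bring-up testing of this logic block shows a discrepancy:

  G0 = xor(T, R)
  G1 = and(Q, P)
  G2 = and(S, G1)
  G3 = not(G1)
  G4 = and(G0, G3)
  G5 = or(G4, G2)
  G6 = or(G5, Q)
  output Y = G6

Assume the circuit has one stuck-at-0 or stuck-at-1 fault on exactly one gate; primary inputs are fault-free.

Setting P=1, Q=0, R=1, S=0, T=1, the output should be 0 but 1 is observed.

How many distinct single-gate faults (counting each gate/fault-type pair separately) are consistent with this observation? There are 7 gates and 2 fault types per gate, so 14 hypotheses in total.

5

Fault-free: G0=0, G1=0, G2=0, G3=1, G4=0, G5=0, G6=0 → 0. Observed 1.
  G0 stuck-at-0: output 0 ✗
  G0 stuck-at-1: output 1 ✓
  G1 stuck-at-0: output 0 ✗
  G1 stuck-at-1: output 0 ✗
  G2 stuck-at-0: output 0 ✗
  G2 stuck-at-1: output 1 ✓
  G3 stuck-at-0: output 0 ✗
  G3 stuck-at-1: output 0 ✗
  G4 stuck-at-0: output 0 ✗
  G4 stuck-at-1: output 1 ✓
  G5 stuck-at-0: output 0 ✗
  G5 stuck-at-1: output 1 ✓
  G6 stuck-at-0: output 0 ✗
  G6 stuck-at-1: output 1 ✓
Consistent faults: {G0 stuck-at-1, G2 stuck-at-1, G4 stuck-at-1, G5 stuck-at-1, G6 stuck-at-1} — 5 in all.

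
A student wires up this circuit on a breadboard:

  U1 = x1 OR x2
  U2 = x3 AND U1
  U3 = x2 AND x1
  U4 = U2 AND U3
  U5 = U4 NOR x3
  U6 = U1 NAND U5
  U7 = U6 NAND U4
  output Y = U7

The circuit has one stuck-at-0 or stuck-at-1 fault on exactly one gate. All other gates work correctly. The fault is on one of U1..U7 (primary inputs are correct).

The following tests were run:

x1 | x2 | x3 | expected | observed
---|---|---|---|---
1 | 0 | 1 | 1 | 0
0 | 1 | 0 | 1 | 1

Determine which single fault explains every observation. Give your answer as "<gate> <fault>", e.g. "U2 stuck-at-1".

U3 stuck-at-1

Fault-free values for test 1 (x1=1, x2=0, x3=1): U1=1, U2=1, U3=0, U4=0, U5=0, U6=1, U7=1, giving Y=1. Observed 0.
Test 1: faults giving observed 0 are {U3 stuck-at-1, U4 stuck-at-1, U7 stuck-at-0}.
Test 2 (x1=0, x2=1, x3=0): fault-free U1=1, U2=0, U3=0, U4=0, U5=1, U6=0, U7=1 → 1; observed 1. Eliminates U4 stuck-at-1, U7 stuck-at-0.
Only U3 stuck-at-1 is consistent with every test.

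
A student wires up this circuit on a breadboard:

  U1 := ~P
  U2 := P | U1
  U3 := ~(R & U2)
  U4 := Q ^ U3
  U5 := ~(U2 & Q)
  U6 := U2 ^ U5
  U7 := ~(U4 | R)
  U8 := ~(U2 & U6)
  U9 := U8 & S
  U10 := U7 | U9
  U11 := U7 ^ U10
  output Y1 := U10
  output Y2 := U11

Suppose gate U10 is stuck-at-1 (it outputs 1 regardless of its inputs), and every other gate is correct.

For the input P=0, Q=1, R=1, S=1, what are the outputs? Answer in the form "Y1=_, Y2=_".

Propagate with U10 forced: U1=1, U2=1, U3=0, U4=1, U5=0, U6=1, U7=0, U8=0, U9=0, U10=1 [stuck-at-1], U11=1.
So the outputs are Y1=1, Y2=1. (Without the fault they would be Y1=0, Y2=0.)

Y1=1, Y2=1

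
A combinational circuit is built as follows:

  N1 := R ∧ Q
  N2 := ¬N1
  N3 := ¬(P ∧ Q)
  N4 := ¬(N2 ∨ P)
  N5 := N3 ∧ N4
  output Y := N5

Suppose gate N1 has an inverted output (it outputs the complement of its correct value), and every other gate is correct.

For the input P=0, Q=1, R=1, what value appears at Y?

Propagate with N1 forced: N1=0 [inverted output], N2=1, N3=1, N4=0, N5=0.
So Y = 0. (Without the fault it would be 1.)

0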